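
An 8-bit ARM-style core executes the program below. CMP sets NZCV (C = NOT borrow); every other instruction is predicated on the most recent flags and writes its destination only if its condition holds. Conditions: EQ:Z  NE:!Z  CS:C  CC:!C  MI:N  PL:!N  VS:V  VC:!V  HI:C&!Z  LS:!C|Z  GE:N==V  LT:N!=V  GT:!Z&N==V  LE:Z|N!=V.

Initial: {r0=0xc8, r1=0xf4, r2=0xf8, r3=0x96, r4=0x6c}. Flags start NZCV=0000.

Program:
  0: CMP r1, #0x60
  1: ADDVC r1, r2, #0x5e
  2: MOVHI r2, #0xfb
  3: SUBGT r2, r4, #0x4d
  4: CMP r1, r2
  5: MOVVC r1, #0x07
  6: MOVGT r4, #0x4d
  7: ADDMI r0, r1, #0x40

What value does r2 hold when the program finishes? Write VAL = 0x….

VAL = 0xfb

[0] flags=1010 → (cmp)
[1] flags=1010 VC?T → r1=0x56
[2] flags=1010 HI?T → r2=0xfb
[3] flags=1010 GT?F → skip
[4] flags=0000 → (cmp)
[5] flags=0000 VC?T → r1=0x07
[6] flags=0000 GT?T → r4=0x4d
[7] flags=0000 MI?F → skip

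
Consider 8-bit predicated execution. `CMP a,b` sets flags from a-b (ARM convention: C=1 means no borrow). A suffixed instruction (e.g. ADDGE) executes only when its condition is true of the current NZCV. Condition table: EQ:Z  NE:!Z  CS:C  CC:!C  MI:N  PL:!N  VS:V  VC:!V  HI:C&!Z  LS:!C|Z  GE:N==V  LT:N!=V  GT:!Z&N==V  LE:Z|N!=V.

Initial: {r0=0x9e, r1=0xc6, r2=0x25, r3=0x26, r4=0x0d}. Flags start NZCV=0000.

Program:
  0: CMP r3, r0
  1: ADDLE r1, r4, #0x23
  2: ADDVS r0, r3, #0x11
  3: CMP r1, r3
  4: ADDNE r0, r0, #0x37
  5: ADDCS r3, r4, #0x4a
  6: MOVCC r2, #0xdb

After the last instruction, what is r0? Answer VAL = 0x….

VAL = 0x6e

0: ✓ CMP  NZCV=1001
1: · ADDLE
2: ✓ ADDVS  r0←0x37
3: ✓ CMP  NZCV=1010
4: ✓ ADDNE  r0←0x6e
5: ✓ ADDCS  r3←0x57
6: · MOVCC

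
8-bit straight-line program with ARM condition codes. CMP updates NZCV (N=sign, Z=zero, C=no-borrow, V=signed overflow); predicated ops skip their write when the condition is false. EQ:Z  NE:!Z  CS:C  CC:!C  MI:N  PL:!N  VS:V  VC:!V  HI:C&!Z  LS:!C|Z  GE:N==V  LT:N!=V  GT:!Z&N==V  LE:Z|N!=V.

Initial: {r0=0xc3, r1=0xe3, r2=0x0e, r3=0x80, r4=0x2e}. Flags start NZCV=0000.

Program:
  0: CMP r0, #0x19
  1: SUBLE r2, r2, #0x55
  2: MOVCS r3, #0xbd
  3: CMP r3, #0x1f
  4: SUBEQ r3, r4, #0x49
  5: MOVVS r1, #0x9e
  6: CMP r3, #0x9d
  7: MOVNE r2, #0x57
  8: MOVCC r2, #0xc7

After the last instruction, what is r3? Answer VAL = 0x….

VAL = 0xbd

0: ✓ CMP  NZCV=1010
1: ✓ SUBLE  r2←0xb9
2: ✓ MOVCS  r3←0xbd
3: ✓ CMP  NZCV=1010
4: · SUBEQ
5: · MOVVS
6: ✓ CMP  NZCV=0010
7: ✓ MOVNE  r2←0x57
8: · MOVCC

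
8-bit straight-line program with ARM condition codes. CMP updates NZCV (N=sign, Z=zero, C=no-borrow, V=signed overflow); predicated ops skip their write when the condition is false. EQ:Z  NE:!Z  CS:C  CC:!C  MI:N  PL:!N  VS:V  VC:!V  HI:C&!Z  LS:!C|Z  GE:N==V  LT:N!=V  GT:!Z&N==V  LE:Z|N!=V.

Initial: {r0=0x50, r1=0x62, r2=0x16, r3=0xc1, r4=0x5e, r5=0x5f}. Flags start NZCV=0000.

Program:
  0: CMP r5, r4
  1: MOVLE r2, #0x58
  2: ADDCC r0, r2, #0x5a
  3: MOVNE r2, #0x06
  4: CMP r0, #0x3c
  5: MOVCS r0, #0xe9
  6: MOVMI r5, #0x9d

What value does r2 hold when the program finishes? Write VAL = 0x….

0: ✓ CMP  NZCV=0010
1: · MOVLE
2: · ADDCC
3: ✓ MOVNE  r2←0x06
4: ✓ CMP  NZCV=0010
5: ✓ MOVCS  r0←0xe9
6: · MOVMI

VAL = 0x06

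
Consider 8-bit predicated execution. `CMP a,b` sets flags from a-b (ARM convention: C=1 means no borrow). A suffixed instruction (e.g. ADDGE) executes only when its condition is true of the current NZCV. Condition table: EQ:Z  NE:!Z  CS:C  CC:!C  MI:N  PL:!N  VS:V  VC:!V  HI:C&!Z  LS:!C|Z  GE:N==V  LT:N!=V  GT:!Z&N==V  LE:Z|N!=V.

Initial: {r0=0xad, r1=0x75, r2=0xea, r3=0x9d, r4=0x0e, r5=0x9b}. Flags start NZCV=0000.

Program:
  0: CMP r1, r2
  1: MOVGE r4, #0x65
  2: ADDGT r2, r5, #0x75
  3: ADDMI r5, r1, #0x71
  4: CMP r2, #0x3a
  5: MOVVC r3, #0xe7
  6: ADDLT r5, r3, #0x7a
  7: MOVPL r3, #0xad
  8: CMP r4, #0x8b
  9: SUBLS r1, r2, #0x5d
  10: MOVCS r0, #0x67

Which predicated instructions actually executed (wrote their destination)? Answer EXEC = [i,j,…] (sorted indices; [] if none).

EXEC = [1,2,3,5,6,9]

0: ✓ CMP  NZCV=1001
1: ✓ MOVGE  r4←0x65
2: ✓ ADDGT  r2←0x10
3: ✓ ADDMI  r5←0xe6
4: ✓ CMP  NZCV=1000
5: ✓ MOVVC  r3←0xe7
6: ✓ ADDLT  r5←0x61
7: · MOVPL
8: ✓ CMP  NZCV=1001
9: ✓ SUBLS  r1←0xb3
10: · MOVCS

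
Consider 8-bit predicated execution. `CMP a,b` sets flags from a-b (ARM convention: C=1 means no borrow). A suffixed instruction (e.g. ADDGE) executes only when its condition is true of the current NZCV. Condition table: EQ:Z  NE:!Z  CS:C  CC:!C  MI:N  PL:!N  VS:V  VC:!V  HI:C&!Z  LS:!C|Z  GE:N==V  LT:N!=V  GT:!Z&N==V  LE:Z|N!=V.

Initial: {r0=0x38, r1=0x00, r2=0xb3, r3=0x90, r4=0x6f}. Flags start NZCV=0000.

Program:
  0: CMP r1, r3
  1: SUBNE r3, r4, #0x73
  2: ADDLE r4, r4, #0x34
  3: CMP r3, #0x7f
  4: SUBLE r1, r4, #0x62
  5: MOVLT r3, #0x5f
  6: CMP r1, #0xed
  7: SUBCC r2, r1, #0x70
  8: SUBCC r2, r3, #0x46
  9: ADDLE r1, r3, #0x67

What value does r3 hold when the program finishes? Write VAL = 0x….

0: ✓ CMP  NZCV=0000
1: ✓ SUBNE  r3←0xfc
2: · ADDLE
3: ✓ CMP  NZCV=0011
4: ✓ SUBLE  r1←0x0d
5: ✓ MOVLT  r3←0x5f
6: ✓ CMP  NZCV=0000
7: ✓ SUBCC  r2←0x9d
8: ✓ SUBCC  r2←0x19
9: · ADDLE

VAL = 0x5f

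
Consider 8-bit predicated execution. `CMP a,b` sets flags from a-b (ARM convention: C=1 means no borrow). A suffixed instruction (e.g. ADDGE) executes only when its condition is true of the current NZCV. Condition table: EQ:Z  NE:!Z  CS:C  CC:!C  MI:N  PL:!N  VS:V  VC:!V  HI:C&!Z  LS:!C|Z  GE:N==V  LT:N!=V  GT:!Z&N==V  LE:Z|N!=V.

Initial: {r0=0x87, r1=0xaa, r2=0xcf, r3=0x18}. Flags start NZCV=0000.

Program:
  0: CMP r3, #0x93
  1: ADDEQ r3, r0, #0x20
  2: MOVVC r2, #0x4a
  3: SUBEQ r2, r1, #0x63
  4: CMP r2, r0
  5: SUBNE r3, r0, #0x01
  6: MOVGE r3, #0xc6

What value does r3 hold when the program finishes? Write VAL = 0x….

0: ✓ CMP  NZCV=1001
1: · ADDEQ
2: · MOVVC
3: · SUBEQ
4: ✓ CMP  NZCV=0010
5: ✓ SUBNE  r3←0x86
6: ✓ MOVGE  r3←0xc6

VAL = 0xc6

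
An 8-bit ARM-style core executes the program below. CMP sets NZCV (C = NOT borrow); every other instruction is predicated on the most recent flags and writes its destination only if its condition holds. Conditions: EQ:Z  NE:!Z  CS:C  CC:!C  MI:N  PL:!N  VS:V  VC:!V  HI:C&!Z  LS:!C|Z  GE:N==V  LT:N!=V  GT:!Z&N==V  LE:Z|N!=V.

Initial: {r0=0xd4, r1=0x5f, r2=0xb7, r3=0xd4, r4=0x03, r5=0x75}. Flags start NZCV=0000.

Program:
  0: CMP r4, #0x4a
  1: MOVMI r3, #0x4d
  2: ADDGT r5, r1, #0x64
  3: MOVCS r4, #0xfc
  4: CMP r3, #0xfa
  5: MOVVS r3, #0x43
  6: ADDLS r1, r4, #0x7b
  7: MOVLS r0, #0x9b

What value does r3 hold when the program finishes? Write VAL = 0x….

VAL = 0x4d

0: ✓ CMP  NZCV=1000
1: ✓ MOVMI  r3←0x4d
2: · ADDGT
3: · MOVCS
4: ✓ CMP  NZCV=0000
5: · MOVVS
6: ✓ ADDLS  r1←0x7e
7: ✓ MOVLS  r0←0x9b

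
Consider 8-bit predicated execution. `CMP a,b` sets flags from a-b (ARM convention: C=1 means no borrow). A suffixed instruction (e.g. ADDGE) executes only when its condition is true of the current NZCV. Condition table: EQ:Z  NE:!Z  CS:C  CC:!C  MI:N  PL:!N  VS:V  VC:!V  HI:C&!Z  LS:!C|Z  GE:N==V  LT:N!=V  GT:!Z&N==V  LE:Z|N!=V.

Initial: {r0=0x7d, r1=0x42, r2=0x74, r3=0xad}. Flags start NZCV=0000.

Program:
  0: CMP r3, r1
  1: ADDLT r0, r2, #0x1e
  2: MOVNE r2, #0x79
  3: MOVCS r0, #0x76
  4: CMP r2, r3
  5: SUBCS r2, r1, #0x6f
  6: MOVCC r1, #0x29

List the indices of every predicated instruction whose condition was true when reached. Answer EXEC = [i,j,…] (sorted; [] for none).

EXEC = [1,2,3,6]

0: ✓ CMP  NZCV=0011
1: ✓ ADDLT  r0←0x92
2: ✓ MOVNE  r2←0x79
3: ✓ MOVCS  r0←0x76
4: ✓ CMP  NZCV=1001
5: · SUBCS
6: ✓ MOVCC  r1←0x29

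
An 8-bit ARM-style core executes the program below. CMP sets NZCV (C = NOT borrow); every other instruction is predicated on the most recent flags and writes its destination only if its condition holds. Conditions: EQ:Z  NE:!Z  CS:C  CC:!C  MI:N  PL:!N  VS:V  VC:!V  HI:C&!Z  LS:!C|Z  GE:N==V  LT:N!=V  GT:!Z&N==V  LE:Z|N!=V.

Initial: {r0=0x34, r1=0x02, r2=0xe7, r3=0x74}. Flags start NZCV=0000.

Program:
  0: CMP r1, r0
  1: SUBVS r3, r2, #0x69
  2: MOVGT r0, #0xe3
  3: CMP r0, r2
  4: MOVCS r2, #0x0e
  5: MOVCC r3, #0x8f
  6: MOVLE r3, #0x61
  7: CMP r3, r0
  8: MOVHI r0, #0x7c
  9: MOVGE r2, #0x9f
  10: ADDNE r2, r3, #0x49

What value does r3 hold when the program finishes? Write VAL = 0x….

VAL = 0x8f

0: ✓ CMP  NZCV=1000
1: · SUBVS
2: · MOVGT
3: ✓ CMP  NZCV=0000
4: · MOVCS
5: ✓ MOVCC  r3←0x8f
6: · MOVLE
7: ✓ CMP  NZCV=0011
8: ✓ MOVHI  r0←0x7c
9: · MOVGE
10: ✓ ADDNE  r2←0xd8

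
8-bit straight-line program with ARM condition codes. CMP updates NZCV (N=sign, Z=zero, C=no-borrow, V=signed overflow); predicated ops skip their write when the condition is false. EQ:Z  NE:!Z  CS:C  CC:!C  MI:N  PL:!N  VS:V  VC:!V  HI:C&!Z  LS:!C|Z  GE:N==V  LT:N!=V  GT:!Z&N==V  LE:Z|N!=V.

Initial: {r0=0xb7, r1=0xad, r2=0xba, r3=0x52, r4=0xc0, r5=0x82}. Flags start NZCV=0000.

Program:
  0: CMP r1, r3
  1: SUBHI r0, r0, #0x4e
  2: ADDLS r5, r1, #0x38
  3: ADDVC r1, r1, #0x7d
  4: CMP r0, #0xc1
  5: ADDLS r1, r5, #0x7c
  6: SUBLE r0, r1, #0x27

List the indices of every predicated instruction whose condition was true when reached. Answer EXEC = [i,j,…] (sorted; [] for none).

0: ✓ CMP  NZCV=0011
1: ✓ SUBHI  r0←0x69
2: · ADDLS
3: · ADDVC
4: ✓ CMP  NZCV=1001
5: ✓ ADDLS  r1←0xfe
6: · SUBLE

EXEC = [1,5]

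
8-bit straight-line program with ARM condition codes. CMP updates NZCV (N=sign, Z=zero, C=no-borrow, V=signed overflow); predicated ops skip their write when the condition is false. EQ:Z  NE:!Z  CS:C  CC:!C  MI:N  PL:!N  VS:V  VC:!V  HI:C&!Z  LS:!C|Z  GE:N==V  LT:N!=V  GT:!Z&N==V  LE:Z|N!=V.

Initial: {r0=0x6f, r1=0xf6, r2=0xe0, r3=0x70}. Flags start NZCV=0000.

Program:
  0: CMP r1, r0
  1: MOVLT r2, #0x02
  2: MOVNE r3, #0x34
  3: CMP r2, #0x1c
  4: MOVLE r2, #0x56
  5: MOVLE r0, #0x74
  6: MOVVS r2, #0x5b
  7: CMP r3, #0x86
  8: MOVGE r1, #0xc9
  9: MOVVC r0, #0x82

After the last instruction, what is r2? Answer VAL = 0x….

VAL = 0x56

[0] flags=1010 → (cmp)
[1] flags=1010 LT?T → r2=0x02
[2] flags=1010 NE?T → r3=0x34
[3] flags=1000 → (cmp)
[4] flags=1000 LE?T → r2=0x56
[5] flags=1000 LE?T → r0=0x74
[6] flags=1000 VS?F → skip
[7] flags=1001 → (cmp)
[8] flags=1001 GE?T → r1=0xc9
[9] flags=1001 VC?F → skip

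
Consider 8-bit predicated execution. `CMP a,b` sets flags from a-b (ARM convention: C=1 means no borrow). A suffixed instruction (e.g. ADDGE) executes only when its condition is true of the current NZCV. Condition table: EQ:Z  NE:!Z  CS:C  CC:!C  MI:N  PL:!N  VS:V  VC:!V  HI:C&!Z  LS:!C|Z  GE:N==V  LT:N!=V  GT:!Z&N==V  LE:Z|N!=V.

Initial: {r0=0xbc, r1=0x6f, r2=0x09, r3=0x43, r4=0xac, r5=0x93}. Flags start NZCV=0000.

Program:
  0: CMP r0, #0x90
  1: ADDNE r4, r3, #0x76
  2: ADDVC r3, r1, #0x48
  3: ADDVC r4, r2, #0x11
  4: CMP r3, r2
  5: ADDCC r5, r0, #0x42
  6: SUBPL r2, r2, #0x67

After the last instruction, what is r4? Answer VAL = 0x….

VAL = 0x1a

0: ✓ CMP  NZCV=0010
1: ✓ ADDNE  r4←0xb9
2: ✓ ADDVC  r3←0xb7
3: ✓ ADDVC  r4←0x1a
4: ✓ CMP  NZCV=1010
5: · ADDCC
6: · SUBPL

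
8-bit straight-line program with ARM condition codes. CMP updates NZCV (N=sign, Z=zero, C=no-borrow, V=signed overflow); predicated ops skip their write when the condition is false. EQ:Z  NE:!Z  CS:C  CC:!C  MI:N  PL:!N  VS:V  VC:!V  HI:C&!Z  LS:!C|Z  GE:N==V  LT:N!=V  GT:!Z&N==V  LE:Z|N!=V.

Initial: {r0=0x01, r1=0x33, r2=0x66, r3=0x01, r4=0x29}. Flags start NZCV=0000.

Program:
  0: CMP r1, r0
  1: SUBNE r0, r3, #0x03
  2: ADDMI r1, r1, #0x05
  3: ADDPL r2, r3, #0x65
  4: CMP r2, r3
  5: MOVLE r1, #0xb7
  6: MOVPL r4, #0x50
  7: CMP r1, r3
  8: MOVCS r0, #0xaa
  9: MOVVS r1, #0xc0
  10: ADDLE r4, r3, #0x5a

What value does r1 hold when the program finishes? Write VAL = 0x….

[0] flags=0010 → (cmp)
[1] flags=0010 NE?T → r0=0xfe
[2] flags=0010 MI?F → skip
[3] flags=0010 PL?T → r2=0x66
[4] flags=0010 → (cmp)
[5] flags=0010 LE?F → skip
[6] flags=0010 PL?T → r4=0x50
[7] flags=0010 → (cmp)
[8] flags=0010 CS?T → r0=0xaa
[9] flags=0010 VS?F → skip
[10] flags=0010 LE?F → skip

VAL = 0x33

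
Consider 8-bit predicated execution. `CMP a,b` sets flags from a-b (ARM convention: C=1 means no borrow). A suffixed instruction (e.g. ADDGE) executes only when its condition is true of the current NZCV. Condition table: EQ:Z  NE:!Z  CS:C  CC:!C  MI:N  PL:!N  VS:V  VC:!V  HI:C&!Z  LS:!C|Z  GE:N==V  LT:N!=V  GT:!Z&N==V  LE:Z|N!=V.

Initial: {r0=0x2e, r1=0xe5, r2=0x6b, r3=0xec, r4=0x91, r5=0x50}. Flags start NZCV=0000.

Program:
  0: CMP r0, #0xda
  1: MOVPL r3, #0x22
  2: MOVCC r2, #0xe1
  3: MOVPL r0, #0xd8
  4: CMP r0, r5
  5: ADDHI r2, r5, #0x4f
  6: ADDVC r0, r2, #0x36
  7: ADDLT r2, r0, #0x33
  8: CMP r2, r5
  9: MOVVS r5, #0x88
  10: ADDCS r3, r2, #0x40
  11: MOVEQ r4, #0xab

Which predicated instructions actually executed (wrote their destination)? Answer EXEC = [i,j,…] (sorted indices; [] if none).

[0] flags=0000 → (cmp)
[1] flags=0000 PL?T → r3=0x22
[2] flags=0000 CC?T → r2=0xe1
[3] flags=0000 PL?T → r0=0xd8
[4] flags=1010 → (cmp)
[5] flags=1010 HI?T → r2=0x9f
[6] flags=1010 VC?T → r0=0xd5
[7] flags=1010 LT?T → r2=0x08
[8] flags=1000 → (cmp)
[9] flags=1000 VS?F → skip
[10] flags=1000 CS?F → skip
[11] flags=1000 EQ?F → skip

EXEC = [1,2,3,5,6,7]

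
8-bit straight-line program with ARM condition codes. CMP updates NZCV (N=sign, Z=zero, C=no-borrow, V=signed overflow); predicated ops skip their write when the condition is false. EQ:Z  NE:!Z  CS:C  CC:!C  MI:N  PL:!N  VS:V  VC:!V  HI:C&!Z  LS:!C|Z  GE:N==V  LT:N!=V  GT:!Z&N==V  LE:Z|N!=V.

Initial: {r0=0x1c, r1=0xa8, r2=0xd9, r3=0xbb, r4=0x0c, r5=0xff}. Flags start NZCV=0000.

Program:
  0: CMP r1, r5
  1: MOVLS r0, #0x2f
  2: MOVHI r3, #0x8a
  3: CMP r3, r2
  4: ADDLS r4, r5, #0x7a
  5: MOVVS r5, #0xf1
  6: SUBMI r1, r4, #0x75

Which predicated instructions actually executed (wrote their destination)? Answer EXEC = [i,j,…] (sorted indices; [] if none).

EXEC = [1,4,6]

[0] flags=1000 → (cmp)
[1] flags=1000 LS?T → r0=0x2f
[2] flags=1000 HI?F → skip
[3] flags=1000 → (cmp)
[4] flags=1000 LS?T → r4=0x79
[5] flags=1000 VS?F → skip
[6] flags=1000 MI?T → r1=0x04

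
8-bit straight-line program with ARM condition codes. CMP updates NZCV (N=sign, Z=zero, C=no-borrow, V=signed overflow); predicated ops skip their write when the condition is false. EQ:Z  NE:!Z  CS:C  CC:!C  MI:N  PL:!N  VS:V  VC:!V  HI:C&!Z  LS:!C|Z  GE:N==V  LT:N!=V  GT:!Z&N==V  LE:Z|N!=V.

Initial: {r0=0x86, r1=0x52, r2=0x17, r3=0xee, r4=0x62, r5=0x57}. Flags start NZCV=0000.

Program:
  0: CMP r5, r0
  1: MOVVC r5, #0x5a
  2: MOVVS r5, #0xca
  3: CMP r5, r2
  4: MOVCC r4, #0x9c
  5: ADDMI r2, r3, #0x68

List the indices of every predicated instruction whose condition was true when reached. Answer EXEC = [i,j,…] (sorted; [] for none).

EXEC = [2,5]

0: ✓ CMP  NZCV=1001
1: · MOVVC
2: ✓ MOVVS  r5←0xca
3: ✓ CMP  NZCV=1010
4: · MOVCC
5: ✓ ADDMI  r2←0x56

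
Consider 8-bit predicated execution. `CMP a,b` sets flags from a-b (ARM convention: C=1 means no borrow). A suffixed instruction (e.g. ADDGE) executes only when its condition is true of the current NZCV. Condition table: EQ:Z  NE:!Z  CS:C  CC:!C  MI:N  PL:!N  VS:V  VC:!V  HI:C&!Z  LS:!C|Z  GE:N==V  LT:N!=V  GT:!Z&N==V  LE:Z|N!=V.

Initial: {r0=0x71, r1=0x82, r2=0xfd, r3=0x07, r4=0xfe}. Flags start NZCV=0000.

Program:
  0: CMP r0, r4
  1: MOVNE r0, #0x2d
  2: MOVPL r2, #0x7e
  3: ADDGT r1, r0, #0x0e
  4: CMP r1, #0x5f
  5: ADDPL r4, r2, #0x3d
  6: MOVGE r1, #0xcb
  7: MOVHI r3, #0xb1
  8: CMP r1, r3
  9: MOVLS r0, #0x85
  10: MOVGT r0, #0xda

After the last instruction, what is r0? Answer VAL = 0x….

VAL = 0xda

0: ✓ CMP  NZCV=0000
1: ✓ MOVNE  r0←0x2d
2: ✓ MOVPL  r2←0x7e
3: ✓ ADDGT  r1←0x3b
4: ✓ CMP  NZCV=1000
5: · ADDPL
6: · MOVGE
7: · MOVHI
8: ✓ CMP  NZCV=0010
9: · MOVLS
10: ✓ MOVGT  r0←0xda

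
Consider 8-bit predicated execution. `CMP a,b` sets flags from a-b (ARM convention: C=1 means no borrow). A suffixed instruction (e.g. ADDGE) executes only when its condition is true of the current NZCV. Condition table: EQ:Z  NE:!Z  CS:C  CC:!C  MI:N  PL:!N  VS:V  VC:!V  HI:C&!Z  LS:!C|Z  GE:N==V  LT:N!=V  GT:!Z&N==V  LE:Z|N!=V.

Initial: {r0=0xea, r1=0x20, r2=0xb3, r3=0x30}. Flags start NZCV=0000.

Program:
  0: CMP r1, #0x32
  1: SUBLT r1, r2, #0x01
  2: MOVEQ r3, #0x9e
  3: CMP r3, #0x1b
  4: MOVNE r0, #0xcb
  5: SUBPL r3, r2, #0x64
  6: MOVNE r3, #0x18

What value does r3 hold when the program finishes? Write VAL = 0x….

VAL = 0x18

[0] flags=1000 → (cmp)
[1] flags=1000 LT?T → r1=0xb2
[2] flags=1000 EQ?F → skip
[3] flags=0010 → (cmp)
[4] flags=0010 NE?T → r0=0xcb
[5] flags=0010 PL?T → r3=0x4f
[6] flags=0010 NE?T → r3=0x18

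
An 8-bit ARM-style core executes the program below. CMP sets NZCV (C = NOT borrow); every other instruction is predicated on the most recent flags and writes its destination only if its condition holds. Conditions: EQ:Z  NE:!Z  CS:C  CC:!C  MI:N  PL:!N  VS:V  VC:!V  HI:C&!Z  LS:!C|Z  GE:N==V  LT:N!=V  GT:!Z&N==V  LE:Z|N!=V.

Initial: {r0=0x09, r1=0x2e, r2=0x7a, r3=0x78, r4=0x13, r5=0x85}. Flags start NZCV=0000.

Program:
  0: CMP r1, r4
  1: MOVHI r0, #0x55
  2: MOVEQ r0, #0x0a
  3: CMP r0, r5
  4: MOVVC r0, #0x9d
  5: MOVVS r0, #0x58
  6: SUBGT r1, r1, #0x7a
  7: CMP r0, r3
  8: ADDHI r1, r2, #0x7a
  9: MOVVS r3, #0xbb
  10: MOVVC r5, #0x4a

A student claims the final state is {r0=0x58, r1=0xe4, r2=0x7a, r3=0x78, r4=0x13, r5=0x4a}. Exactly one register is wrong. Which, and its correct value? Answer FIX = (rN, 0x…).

0: ✓ CMP  NZCV=0010
1: ✓ MOVHI  r0←0x55
2: · MOVEQ
3: ✓ CMP  NZCV=1001
4: · MOVVC
5: ✓ MOVVS  r0←0x58
6: ✓ SUBGT  r1←0xb4
7: ✓ CMP  NZCV=1000
8: · ADDHI
9: · MOVVS
10: ✓ MOVVC  r5←0x4a

FIX = (r1, 0xb4)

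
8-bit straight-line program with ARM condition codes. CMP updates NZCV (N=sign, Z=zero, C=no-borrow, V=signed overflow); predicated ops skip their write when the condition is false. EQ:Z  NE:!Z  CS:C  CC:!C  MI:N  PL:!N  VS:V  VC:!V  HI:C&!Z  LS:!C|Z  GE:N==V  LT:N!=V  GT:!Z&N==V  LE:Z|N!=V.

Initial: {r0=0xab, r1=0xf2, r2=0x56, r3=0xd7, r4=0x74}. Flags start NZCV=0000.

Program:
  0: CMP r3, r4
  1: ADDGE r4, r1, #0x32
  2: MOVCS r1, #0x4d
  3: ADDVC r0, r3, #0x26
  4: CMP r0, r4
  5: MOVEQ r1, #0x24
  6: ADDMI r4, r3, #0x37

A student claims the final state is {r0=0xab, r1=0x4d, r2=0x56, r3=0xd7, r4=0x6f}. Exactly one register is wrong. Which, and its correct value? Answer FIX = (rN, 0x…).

[0] flags=0011 → (cmp)
[1] flags=0011 GE?F → skip
[2] flags=0011 CS?T → r1=0x4d
[3] flags=0011 VC?F → skip
[4] flags=0011 → (cmp)
[5] flags=0011 EQ?F → skip
[6] flags=0011 MI?F → skip

FIX = (r4, 0x74)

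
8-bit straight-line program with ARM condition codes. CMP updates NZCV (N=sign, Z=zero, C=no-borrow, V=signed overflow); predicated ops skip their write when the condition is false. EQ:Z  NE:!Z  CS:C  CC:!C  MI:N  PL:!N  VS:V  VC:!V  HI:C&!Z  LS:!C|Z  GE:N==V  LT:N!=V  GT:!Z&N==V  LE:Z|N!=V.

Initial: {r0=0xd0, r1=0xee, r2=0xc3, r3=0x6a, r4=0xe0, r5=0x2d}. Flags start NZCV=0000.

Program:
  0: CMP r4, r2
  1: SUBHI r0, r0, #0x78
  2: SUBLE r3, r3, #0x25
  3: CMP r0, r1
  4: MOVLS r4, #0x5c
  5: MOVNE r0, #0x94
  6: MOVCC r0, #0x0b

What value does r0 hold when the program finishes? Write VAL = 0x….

0: ✓ CMP  NZCV=0010
1: ✓ SUBHI  r0←0x58
2: · SUBLE
3: ✓ CMP  NZCV=0000
4: ✓ MOVLS  r4←0x5c
5: ✓ MOVNE  r0←0x94
6: ✓ MOVCC  r0←0x0b

VAL = 0x0b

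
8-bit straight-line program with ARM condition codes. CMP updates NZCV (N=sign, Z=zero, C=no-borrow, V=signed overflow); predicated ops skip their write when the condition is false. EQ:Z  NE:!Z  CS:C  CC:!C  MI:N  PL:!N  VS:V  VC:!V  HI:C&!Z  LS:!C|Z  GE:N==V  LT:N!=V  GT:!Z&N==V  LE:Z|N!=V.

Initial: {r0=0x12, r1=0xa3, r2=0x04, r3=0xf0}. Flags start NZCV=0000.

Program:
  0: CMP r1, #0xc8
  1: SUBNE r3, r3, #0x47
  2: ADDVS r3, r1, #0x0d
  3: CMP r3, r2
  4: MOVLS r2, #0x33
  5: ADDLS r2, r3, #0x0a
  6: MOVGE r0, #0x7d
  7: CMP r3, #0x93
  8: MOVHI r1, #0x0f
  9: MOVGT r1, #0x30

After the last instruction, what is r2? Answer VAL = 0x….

0: ✓ CMP  NZCV=1000
1: ✓ SUBNE  r3←0xa9
2: · ADDVS
3: ✓ CMP  NZCV=1010
4: · MOVLS
5: · ADDLS
6: · MOVGE
7: ✓ CMP  NZCV=0010
8: ✓ MOVHI  r1←0x0f
9: ✓ MOVGT  r1←0x30

VAL = 0x04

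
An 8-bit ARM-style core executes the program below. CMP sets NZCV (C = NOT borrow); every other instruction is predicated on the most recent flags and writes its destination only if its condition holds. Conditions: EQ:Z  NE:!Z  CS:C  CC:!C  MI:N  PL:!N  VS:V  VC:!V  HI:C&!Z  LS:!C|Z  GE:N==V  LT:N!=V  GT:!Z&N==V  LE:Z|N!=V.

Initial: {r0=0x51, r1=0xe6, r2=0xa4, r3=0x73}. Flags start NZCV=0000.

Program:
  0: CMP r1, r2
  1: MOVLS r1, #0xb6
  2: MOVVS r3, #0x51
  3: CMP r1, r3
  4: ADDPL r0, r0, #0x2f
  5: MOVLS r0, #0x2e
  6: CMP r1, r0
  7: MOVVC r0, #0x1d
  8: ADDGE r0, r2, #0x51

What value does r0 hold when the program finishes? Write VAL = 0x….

[0] flags=0010 → (cmp)
[1] flags=0010 LS?F → skip
[2] flags=0010 VS?F → skip
[3] flags=0011 → (cmp)
[4] flags=0011 PL?T → r0=0x80
[5] flags=0011 LS?F → skip
[6] flags=0010 → (cmp)
[7] flags=0010 VC?T → r0=0x1d
[8] flags=0010 GE?T → r0=0xf5

VAL = 0xf5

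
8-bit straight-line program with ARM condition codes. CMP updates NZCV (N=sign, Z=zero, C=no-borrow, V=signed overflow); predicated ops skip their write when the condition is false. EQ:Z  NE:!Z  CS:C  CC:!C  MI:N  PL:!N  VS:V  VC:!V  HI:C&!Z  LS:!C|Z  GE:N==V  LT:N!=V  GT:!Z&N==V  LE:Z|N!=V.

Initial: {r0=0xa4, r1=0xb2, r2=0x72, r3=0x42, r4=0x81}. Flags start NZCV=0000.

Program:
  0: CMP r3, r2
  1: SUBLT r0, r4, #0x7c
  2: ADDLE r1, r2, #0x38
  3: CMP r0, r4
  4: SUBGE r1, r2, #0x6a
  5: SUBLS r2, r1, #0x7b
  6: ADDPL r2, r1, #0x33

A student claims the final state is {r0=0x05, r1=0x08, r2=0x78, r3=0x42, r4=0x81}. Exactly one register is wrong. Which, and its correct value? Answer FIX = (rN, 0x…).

FIX = (r2, 0x8d)

0: ✓ CMP  NZCV=1000
1: ✓ SUBLT  r0←0x05
2: ✓ ADDLE  r1←0xaa
3: ✓ CMP  NZCV=1001
4: ✓ SUBGE  r1←0x08
5: ✓ SUBLS  r2←0x8d
6: · ADDPL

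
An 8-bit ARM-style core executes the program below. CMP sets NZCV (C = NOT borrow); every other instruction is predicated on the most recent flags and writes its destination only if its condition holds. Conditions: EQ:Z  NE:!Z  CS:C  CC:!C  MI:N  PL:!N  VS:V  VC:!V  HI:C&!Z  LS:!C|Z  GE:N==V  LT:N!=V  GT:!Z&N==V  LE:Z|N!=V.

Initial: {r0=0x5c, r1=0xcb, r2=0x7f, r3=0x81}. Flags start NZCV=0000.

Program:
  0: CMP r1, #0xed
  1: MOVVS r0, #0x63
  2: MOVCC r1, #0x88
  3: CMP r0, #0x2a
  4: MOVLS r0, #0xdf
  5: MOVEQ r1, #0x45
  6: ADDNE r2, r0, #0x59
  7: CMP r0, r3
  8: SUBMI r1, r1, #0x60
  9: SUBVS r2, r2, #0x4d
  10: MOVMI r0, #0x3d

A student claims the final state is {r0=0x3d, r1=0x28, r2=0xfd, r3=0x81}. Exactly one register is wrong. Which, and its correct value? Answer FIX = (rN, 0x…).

FIX = (r2, 0x68)

0: ✓ CMP  NZCV=1000
1: · MOVVS
2: ✓ MOVCC  r1←0x88
3: ✓ CMP  NZCV=0010
4: · MOVLS
5: · MOVEQ
6: ✓ ADDNE  r2←0xb5
7: ✓ CMP  NZCV=1001
8: ✓ SUBMI  r1←0x28
9: ✓ SUBVS  r2←0x68
10: ✓ MOVMI  r0←0x3d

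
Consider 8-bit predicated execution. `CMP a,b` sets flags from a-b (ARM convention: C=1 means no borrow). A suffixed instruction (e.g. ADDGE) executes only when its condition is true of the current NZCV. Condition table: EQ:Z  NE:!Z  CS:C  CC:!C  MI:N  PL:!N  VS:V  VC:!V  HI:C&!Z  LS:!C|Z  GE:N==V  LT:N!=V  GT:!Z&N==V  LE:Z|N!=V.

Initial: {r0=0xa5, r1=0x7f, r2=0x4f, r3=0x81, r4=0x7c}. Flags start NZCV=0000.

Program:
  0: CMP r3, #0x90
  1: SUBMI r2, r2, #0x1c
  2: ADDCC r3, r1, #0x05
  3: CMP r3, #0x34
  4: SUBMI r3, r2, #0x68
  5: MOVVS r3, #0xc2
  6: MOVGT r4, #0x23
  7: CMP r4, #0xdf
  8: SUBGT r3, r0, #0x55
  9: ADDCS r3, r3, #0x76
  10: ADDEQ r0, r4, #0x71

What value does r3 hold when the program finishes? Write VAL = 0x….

VAL = 0x50

0: ✓ CMP  NZCV=1000
1: ✓ SUBMI  r2←0x33
2: ✓ ADDCC  r3←0x84
3: ✓ CMP  NZCV=0011
4: · SUBMI
5: ✓ MOVVS  r3←0xc2
6: · MOVGT
7: ✓ CMP  NZCV=1001
8: ✓ SUBGT  r3←0x50
9: · ADDCS
10: · ADDEQ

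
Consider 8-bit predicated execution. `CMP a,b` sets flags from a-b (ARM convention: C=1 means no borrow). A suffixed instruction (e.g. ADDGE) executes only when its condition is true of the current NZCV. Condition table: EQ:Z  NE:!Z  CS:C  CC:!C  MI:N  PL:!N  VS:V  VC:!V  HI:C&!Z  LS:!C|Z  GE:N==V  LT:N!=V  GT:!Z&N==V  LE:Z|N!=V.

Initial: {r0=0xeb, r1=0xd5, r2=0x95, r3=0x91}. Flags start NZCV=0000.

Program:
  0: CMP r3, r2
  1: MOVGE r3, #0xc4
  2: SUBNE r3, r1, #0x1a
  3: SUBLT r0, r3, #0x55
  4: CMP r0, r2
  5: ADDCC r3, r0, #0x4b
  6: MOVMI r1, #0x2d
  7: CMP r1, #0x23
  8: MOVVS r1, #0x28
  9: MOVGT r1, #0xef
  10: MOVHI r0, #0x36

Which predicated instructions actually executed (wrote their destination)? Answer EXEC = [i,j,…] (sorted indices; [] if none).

EXEC = [2,3,5,6,9,10]

0: ✓ CMP  NZCV=1000
1: · MOVGE
2: ✓ SUBNE  r3←0xbb
3: ✓ SUBLT  r0←0x66
4: ✓ CMP  NZCV=1001
5: ✓ ADDCC  r3←0xb1
6: ✓ MOVMI  r1←0x2d
7: ✓ CMP  NZCV=0010
8: · MOVVS
9: ✓ MOVGT  r1←0xef
10: ✓ MOVHI  r0←0x36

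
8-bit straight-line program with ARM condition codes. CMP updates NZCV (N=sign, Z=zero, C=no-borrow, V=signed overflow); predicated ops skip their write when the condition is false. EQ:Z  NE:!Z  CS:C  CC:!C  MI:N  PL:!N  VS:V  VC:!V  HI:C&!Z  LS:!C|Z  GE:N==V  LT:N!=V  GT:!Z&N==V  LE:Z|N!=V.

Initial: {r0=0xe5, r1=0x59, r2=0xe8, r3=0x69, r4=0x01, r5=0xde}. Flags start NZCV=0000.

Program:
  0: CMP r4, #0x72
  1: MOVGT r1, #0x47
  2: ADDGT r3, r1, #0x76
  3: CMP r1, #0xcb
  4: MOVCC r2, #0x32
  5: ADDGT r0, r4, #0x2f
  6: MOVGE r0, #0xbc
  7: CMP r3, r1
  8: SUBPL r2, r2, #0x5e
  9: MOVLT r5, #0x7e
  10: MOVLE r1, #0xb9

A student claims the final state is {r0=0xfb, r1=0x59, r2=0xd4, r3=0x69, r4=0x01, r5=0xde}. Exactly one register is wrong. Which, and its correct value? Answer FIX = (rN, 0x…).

[0] flags=1000 → (cmp)
[1] flags=1000 GT?F → skip
[2] flags=1000 GT?F → skip
[3] flags=1001 → (cmp)
[4] flags=1001 CC?T → r2=0x32
[5] flags=1001 GT?T → r0=0x30
[6] flags=1001 GE?T → r0=0xbc
[7] flags=0010 → (cmp)
[8] flags=0010 PL?T → r2=0xd4
[9] flags=0010 LT?F → skip
[10] flags=0010 LE?F → skip

FIX = (r0, 0xbc)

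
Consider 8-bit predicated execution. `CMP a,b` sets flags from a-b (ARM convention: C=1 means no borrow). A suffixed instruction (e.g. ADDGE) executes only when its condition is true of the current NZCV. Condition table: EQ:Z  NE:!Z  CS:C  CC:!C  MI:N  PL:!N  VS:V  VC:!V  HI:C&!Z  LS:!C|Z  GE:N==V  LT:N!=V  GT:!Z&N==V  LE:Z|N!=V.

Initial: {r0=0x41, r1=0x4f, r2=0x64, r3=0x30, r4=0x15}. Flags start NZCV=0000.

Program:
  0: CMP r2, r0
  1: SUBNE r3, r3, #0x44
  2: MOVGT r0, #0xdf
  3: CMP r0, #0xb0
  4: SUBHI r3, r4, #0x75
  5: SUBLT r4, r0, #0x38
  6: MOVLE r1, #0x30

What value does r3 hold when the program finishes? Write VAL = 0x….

0: ✓ CMP  NZCV=0010
1: ✓ SUBNE  r3←0xec
2: ✓ MOVGT  r0←0xdf
3: ✓ CMP  NZCV=0010
4: ✓ SUBHI  r3←0xa0
5: · SUBLT
6: · MOVLE

VAL = 0xa0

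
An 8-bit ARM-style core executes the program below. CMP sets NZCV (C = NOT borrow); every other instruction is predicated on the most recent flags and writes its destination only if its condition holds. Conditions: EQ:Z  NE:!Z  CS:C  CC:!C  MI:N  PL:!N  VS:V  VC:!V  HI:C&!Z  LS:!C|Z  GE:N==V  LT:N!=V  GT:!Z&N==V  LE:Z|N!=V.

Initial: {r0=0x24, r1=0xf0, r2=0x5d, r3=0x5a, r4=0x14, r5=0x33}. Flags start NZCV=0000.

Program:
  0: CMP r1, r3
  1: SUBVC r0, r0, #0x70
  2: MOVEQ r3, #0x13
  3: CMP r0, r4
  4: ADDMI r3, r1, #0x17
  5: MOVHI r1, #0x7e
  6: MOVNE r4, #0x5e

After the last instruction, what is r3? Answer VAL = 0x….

VAL = 0x07

0: ✓ CMP  NZCV=1010
1: ✓ SUBVC  r0←0xb4
2: · MOVEQ
3: ✓ CMP  NZCV=1010
4: ✓ ADDMI  r3←0x07
5: ✓ MOVHI  r1←0x7e
6: ✓ MOVNE  r4←0x5e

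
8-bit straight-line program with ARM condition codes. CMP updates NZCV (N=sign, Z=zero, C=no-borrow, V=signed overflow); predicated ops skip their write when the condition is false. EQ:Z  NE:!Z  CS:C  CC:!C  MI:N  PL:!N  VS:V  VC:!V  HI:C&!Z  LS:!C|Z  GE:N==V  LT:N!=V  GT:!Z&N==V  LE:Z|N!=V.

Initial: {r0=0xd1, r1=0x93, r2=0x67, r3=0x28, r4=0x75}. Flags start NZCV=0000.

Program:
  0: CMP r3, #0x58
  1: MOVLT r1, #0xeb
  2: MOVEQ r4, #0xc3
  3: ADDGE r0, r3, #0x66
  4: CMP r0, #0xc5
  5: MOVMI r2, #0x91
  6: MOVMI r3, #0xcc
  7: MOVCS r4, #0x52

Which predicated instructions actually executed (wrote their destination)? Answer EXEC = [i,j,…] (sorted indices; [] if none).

EXEC = [1,7]

0: ✓ CMP  NZCV=1000
1: ✓ MOVLT  r1←0xeb
2: · MOVEQ
3: · ADDGE
4: ✓ CMP  NZCV=0010
5: · MOVMI
6: · MOVMI
7: ✓ MOVCS  r4←0x52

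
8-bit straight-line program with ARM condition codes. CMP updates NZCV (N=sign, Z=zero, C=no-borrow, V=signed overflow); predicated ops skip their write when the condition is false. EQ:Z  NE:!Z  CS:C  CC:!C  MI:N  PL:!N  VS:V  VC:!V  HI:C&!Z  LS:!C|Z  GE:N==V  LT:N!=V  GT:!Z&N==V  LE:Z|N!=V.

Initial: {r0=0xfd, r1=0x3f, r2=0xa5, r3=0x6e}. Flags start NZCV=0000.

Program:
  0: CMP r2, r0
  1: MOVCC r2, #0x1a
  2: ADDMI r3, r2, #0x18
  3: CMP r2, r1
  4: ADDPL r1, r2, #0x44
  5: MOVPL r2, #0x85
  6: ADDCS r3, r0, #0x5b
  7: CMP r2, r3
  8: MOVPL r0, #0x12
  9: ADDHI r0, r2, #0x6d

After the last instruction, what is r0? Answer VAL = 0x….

VAL = 0xfd

[0] flags=1000 → (cmp)
[1] flags=1000 CC?T → r2=0x1a
[2] flags=1000 MI?T → r3=0x32
[3] flags=1000 → (cmp)
[4] flags=1000 PL?F → skip
[5] flags=1000 PL?F → skip
[6] flags=1000 CS?F → skip
[7] flags=1000 → (cmp)
[8] flags=1000 PL?F → skip
[9] flags=1000 HI?F → skip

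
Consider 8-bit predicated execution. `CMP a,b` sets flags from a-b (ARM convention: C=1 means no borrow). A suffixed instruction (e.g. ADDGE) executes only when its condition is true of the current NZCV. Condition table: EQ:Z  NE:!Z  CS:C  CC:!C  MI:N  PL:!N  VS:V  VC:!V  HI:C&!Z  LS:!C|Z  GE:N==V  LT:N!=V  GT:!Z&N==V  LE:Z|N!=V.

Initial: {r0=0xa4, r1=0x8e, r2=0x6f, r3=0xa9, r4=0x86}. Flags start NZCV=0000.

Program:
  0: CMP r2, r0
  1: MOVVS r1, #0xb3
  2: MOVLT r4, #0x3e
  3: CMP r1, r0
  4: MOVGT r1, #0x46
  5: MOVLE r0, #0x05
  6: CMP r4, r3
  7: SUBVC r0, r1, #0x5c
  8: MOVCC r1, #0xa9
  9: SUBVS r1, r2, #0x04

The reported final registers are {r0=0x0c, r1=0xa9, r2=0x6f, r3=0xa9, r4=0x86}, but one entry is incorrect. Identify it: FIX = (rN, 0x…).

0: ✓ CMP  NZCV=1001
1: ✓ MOVVS  r1←0xb3
2: · MOVLT
3: ✓ CMP  NZCV=0010
4: ✓ MOVGT  r1←0x46
5: · MOVLE
6: ✓ CMP  NZCV=1000
7: ✓ SUBVC  r0←0xea
8: ✓ MOVCC  r1←0xa9
9: · SUBVS

FIX = (r0, 0xea)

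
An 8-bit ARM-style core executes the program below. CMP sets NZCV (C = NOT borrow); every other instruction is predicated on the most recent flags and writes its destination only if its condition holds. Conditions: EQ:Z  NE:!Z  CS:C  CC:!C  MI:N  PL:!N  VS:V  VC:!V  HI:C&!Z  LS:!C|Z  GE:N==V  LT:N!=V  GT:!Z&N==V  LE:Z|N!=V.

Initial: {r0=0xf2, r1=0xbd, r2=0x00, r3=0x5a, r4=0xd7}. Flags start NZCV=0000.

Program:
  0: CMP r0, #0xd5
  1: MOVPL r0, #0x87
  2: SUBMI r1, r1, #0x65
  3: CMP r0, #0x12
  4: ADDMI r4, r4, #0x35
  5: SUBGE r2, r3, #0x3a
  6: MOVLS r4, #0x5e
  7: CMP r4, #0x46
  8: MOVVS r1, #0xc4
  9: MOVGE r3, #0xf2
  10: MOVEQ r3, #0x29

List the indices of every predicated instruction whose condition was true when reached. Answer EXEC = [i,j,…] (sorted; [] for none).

EXEC = [1]

[0] flags=0010 → (cmp)
[1] flags=0010 PL?T → r0=0x87
[2] flags=0010 MI?F → skip
[3] flags=0011 → (cmp)
[4] flags=0011 MI?F → skip
[5] flags=0011 GE?F → skip
[6] flags=0011 LS?F → skip
[7] flags=1010 → (cmp)
[8] flags=1010 VS?F → skip
[9] flags=1010 GE?F → skip
[10] flags=1010 EQ?F → skip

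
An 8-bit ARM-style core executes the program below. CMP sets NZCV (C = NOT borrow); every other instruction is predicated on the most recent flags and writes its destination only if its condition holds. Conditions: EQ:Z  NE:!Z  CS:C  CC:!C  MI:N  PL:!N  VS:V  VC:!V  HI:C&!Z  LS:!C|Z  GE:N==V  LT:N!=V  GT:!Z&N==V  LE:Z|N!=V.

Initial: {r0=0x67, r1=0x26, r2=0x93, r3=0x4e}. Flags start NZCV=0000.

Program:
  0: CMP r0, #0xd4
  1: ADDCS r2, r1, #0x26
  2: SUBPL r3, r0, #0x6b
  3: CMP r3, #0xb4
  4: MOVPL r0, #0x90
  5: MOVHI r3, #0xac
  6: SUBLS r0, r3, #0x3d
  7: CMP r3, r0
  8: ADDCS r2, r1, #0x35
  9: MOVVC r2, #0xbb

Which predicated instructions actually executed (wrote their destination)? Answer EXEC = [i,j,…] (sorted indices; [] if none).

EXEC = [6,8,9]

0: ✓ CMP  NZCV=1001
1: · ADDCS
2: · SUBPL
3: ✓ CMP  NZCV=1001
4: · MOVPL
5: · MOVHI
6: ✓ SUBLS  r0←0x11
7: ✓ CMP  NZCV=0010
8: ✓ ADDCS  r2←0x5b
9: ✓ MOVVC  r2←0xbb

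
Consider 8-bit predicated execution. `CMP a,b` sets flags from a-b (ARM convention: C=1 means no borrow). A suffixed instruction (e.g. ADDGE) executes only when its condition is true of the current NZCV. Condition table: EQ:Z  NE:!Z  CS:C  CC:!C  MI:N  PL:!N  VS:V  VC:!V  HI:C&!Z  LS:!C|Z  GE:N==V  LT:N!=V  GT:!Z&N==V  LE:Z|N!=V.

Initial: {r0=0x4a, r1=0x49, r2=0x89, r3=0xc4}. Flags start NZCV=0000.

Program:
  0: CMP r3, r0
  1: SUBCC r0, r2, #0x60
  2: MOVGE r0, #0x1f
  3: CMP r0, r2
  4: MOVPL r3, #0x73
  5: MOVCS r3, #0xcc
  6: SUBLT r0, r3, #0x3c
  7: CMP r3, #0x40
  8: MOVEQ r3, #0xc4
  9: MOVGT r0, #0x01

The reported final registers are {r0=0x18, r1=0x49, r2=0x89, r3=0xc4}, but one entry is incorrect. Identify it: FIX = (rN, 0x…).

FIX = (r0, 0x4a)

0: ✓ CMP  NZCV=0011
1: · SUBCC
2: · MOVGE
3: ✓ CMP  NZCV=1001
4: · MOVPL
5: · MOVCS
6: · SUBLT
7: ✓ CMP  NZCV=1010
8: · MOVEQ
9: · MOVGT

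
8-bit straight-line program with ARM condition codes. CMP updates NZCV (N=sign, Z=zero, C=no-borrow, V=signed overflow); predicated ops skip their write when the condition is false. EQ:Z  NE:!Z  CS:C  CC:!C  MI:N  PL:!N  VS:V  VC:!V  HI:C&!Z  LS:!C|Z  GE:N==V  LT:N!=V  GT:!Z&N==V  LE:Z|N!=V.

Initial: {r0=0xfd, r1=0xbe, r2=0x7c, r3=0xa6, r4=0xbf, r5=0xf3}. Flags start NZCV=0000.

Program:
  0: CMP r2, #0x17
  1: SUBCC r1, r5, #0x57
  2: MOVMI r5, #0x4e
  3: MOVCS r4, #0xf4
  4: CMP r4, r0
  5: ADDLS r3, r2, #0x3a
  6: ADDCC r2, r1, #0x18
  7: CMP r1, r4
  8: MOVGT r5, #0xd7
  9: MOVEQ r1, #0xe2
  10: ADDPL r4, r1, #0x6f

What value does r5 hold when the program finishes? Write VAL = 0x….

[0] flags=0010 → (cmp)
[1] flags=0010 CC?F → skip
[2] flags=0010 MI?F → skip
[3] flags=0010 CS?T → r4=0xf4
[4] flags=1000 → (cmp)
[5] flags=1000 LS?T → r3=0xb6
[6] flags=1000 CC?T → r2=0xd6
[7] flags=1000 → (cmp)
[8] flags=1000 GT?F → skip
[9] flags=1000 EQ?F → skip
[10] flags=1000 PL?F → skip

VAL = 0xf3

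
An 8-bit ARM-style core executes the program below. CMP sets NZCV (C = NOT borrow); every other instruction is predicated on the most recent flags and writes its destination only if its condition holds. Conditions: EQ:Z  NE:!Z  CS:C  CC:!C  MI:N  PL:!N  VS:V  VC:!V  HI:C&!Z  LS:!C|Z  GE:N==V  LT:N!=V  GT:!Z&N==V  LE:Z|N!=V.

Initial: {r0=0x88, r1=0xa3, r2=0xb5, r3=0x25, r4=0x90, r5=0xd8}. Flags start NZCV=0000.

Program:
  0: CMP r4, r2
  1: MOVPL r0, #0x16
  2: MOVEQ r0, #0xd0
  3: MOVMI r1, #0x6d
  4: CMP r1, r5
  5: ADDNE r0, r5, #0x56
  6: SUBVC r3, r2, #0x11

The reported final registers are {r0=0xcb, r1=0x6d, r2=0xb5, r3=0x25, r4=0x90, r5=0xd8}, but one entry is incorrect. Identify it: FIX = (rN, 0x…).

FIX = (r0, 0x2e)

[0] flags=1000 → (cmp)
[1] flags=1000 PL?F → skip
[2] flags=1000 EQ?F → skip
[3] flags=1000 MI?T → r1=0x6d
[4] flags=1001 → (cmp)
[5] flags=1001 NE?T → r0=0x2e
[6] flags=1001 VC?F → skip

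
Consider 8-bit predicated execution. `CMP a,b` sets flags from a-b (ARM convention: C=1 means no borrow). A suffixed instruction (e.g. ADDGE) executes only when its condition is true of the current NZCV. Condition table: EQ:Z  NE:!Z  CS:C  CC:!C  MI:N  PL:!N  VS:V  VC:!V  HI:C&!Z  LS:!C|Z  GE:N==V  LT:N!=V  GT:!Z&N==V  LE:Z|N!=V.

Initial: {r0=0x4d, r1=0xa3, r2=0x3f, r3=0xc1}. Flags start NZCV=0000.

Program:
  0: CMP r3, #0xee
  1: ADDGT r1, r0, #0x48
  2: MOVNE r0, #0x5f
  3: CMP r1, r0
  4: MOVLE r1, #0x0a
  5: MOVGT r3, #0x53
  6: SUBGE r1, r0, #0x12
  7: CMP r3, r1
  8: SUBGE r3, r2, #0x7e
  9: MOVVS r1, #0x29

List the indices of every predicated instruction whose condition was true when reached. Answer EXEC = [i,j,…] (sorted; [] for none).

[0] flags=1000 → (cmp)
[1] flags=1000 GT?F → skip
[2] flags=1000 NE?T → r0=0x5f
[3] flags=0011 → (cmp)
[4] flags=0011 LE?T → r1=0x0a
[5] flags=0011 GT?F → skip
[6] flags=0011 GE?F → skip
[7] flags=1010 → (cmp)
[8] flags=1010 GE?F → skip
[9] flags=1010 VS?F → skip

EXEC = [2,4]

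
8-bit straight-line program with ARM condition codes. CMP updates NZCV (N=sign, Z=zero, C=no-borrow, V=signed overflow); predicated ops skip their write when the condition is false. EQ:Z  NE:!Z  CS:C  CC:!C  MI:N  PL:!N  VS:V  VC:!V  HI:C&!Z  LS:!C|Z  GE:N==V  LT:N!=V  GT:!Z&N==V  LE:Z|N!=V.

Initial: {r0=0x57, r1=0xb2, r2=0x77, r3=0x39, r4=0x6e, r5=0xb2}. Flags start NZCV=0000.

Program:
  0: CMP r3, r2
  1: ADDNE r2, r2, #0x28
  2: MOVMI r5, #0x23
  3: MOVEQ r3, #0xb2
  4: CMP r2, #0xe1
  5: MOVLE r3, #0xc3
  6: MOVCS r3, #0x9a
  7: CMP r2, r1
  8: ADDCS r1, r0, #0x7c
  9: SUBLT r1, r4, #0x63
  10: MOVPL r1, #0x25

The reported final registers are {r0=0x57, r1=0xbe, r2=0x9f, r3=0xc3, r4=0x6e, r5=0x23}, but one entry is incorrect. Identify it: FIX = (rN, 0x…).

FIX = (r1, 0x0b)

[0] flags=1000 → (cmp)
[1] flags=1000 NE?T → r2=0x9f
[2] flags=1000 MI?T → r5=0x23
[3] flags=1000 EQ?F → skip
[4] flags=1000 → (cmp)
[5] flags=1000 LE?T → r3=0xc3
[6] flags=1000 CS?F → skip
[7] flags=1000 → (cmp)
[8] flags=1000 CS?F → skip
[9] flags=1000 LT?T → r1=0x0b
[10] flags=1000 PL?F → skip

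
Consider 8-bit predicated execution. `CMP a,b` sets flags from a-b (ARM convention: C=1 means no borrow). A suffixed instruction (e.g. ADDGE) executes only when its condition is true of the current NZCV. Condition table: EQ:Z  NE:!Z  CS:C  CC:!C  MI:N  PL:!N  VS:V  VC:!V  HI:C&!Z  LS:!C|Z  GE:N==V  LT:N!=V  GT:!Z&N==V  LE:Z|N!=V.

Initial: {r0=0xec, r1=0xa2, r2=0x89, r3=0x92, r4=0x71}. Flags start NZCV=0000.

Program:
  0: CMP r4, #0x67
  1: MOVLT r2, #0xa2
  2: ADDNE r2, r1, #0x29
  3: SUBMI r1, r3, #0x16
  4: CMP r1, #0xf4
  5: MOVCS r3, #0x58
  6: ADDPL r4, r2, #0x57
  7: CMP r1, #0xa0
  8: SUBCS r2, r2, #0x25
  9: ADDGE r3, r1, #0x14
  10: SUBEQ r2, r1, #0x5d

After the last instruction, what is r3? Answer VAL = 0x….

[0] flags=0010 → (cmp)
[1] flags=0010 LT?F → skip
[2] flags=0010 NE?T → r2=0xcb
[3] flags=0010 MI?F → skip
[4] flags=1000 → (cmp)
[5] flags=1000 CS?F → skip
[6] flags=1000 PL?F → skip
[7] flags=0010 → (cmp)
[8] flags=0010 CS?T → r2=0xa6
[9] flags=0010 GE?T → r3=0xb6
[10] flags=0010 EQ?F → skip

VAL = 0xb6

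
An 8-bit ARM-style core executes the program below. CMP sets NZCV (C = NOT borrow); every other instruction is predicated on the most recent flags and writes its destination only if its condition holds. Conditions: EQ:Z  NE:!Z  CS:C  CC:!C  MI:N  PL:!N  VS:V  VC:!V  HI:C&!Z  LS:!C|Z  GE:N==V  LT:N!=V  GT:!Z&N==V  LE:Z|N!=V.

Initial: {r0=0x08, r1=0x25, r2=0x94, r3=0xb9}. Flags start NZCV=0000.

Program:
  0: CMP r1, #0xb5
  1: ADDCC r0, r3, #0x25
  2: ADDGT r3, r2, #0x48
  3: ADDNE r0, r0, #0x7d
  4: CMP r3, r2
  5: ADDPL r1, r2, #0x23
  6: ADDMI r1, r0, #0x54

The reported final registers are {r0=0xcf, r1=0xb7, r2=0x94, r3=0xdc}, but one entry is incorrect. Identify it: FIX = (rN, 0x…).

FIX = (r0, 0x5b)

[0] flags=0000 → (cmp)
[1] flags=0000 CC?T → r0=0xde
[2] flags=0000 GT?T → r3=0xdc
[3] flags=0000 NE?T → r0=0x5b
[4] flags=0010 → (cmp)
[5] flags=0010 PL?T → r1=0xb7
[6] flags=0010 MI?F → skip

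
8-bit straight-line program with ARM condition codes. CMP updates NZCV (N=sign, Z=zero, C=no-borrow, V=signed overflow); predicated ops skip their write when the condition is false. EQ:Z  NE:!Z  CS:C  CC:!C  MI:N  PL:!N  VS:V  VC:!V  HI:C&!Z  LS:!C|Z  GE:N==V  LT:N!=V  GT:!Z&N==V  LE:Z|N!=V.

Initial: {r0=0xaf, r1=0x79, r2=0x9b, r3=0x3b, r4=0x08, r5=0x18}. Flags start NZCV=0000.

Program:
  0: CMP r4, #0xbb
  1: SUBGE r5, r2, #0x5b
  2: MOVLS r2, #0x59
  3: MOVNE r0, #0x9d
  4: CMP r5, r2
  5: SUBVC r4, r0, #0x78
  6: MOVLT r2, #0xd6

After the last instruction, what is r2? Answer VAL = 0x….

0: ✓ CMP  NZCV=0000
1: ✓ SUBGE  r5←0x40
2: ✓ MOVLS  r2←0x59
3: ✓ MOVNE  r0←0x9d
4: ✓ CMP  NZCV=1000
5: ✓ SUBVC  r4←0x25
6: ✓ MOVLT  r2←0xd6

VAL = 0xd6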